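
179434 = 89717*2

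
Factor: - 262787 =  -7^2* 31^1*173^1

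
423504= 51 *8304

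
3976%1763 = 450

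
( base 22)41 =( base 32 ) 2p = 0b1011001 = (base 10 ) 89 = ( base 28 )35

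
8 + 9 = 17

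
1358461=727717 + 630744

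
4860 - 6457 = -1597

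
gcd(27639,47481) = 3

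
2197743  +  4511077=6708820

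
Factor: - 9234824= - 2^3 * 1154353^1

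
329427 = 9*36603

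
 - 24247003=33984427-58231430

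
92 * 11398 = 1048616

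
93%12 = 9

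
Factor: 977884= 2^2*244471^1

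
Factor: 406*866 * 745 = 2^2*5^1*7^1*29^1*149^1*433^1=261939020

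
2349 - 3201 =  - 852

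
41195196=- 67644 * ( - 609)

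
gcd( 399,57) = 57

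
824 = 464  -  -360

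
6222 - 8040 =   -  1818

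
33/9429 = 11/3143=0.00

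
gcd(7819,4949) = 7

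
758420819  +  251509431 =1009930250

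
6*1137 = 6822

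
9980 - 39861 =-29881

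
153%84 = 69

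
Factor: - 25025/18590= - 2^( - 1 ) * 5^1*7^1*13^( - 1) = -35/26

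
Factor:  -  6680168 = -2^3* 11^2*67^1*103^1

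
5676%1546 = 1038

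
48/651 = 16/217=0.07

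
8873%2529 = 1286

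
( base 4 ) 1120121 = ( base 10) 5657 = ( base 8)13031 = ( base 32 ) 5GP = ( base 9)7675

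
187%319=187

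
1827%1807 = 20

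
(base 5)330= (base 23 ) 3L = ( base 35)2K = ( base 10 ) 90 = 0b1011010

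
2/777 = 2/777 = 0.00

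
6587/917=7 + 24/131 = 7.18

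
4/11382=2/5691 = 0.00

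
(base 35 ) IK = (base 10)650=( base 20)1ca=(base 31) ku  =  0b1010001010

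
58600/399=146+346/399 = 146.87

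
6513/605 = 6513/605 =10.77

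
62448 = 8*7806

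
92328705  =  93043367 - 714662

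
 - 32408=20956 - 53364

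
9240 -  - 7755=16995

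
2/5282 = 1/2641=0.00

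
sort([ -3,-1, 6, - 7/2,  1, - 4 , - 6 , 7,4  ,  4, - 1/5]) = [ - 6 ,  -  4, - 7/2 , - 3,- 1, - 1/5,  1,4 , 4,6,7]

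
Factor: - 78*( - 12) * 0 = 0^1 = 0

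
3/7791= 1/2597 =0.00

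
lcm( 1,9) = 9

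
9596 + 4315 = 13911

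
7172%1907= 1451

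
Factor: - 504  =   - 2^3  *  3^2*7^1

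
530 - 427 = 103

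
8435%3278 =1879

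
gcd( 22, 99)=11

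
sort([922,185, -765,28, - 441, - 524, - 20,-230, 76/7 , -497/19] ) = [-765 , - 524, - 441,-230,- 497/19, - 20,76/7 , 28,185, 922]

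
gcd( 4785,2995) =5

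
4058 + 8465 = 12523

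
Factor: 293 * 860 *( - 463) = -2^2*5^1*43^1 * 293^1*463^1 = - 116666740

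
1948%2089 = 1948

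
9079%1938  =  1327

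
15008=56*268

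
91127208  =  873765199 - 782637991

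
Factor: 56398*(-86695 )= - 4889424610 = - 2^1*5^1*7^1*163^1*173^1 * 2477^1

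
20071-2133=17938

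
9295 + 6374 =15669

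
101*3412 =344612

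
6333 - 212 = 6121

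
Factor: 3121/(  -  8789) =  - 11^( - 1)*17^( - 1)*47^( - 1 )*3121^1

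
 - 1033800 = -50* 20676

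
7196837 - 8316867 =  - 1120030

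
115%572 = 115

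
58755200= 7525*7808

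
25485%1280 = 1165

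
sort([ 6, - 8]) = [-8,6]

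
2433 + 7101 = 9534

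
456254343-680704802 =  - 224450459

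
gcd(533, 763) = 1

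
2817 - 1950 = 867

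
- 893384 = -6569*136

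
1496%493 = 17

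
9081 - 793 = 8288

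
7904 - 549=7355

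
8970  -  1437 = 7533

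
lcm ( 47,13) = 611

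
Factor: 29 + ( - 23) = 2^1 * 3^1 = 6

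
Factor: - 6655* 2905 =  -19332775 = - 5^2*7^1*11^3 * 83^1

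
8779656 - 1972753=6806903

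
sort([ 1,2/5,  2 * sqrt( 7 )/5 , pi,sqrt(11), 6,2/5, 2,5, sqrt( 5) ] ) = [2/5, 2/5, 1,2  *  sqrt(7)/5,2,sqrt( 5),pi, sqrt(11), 5,  6 ] 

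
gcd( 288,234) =18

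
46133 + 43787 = 89920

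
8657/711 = 8657/711 = 12.18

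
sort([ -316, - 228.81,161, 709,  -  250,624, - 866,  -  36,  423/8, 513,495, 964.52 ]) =[ - 866, - 316,-250, - 228.81, - 36, 423/8, 161, 495, 513,624,  709,  964.52]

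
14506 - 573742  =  -559236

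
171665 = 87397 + 84268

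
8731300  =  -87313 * ( - 100 )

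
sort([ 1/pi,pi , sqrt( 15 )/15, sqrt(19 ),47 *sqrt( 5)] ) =[sqrt( 15) /15, 1/pi , pi, sqrt( 19 ),47*sqrt( 5 ) ]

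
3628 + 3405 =7033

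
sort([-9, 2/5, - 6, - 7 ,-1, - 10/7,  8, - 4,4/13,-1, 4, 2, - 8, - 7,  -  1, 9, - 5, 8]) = [ - 9 , - 8, - 7, - 7 , - 6, - 5, - 4,  -  10/7, - 1, - 1,- 1,4/13,  2/5,2,  4, 8, 8, 9]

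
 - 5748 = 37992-43740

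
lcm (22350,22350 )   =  22350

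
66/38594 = 33/19297 = 0.00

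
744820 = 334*2230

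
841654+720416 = 1562070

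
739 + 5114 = 5853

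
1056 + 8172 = 9228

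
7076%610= 366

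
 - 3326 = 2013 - 5339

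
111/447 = 37/149 = 0.25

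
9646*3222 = 31079412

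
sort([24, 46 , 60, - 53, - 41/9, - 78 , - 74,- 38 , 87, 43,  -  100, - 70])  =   [ - 100, - 78, - 74, - 70, - 53, - 38, - 41/9, 24,43,46 , 60, 87]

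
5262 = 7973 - 2711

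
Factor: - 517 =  -11^1*47^1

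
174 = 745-571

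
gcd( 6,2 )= 2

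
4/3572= 1/893 = 0.00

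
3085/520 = 5+97/104=5.93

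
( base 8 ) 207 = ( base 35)3U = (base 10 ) 135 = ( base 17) 7G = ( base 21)69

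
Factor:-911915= - 5^1*271^1 *673^1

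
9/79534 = 9/79534  =  0.00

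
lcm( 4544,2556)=40896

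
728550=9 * 80950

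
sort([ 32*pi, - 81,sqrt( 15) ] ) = [ - 81, sqrt(15 ),32*pi] 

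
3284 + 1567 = 4851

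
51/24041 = 51/24041 = 0.00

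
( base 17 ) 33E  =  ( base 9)1245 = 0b1110100100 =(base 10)932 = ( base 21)228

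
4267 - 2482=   1785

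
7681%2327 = 700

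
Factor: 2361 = 3^1* 787^1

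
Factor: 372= 2^2* 3^1*31^1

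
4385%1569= 1247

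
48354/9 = 5372 + 2/3 = 5372.67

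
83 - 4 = 79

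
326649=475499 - 148850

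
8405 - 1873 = 6532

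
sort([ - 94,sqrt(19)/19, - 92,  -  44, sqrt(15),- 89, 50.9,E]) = [-94 , - 92 , - 89,-44, sqrt(19) /19 , E,  sqrt(15), 50.9]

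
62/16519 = 62/16519 = 0.00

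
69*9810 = 676890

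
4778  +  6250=11028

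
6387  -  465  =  5922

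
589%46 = 37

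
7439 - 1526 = 5913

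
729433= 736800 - 7367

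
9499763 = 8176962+1322801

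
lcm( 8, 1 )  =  8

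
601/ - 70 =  - 601/70 = -8.59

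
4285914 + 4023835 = 8309749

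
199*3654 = 727146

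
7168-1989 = 5179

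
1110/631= 1 + 479/631= 1.76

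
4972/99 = 50 + 2/9 = 50.22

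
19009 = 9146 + 9863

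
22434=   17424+5010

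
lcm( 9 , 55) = 495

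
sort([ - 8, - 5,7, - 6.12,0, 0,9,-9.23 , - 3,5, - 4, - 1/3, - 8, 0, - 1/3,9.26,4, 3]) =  [ - 9.23,  -  8, - 8, - 6.12, - 5, - 4, - 3, - 1/3 , - 1/3 , 0,0,0,3,4,5,7,9,9.26 ]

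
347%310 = 37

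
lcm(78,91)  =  546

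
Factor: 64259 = 13^1 * 4943^1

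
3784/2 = 1892 = 1892.00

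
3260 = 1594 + 1666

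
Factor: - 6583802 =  - 2^1*3291901^1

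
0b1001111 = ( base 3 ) 2221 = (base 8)117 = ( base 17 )4b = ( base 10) 79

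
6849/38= 180 +9/38 = 180.24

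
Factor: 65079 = 3^2*7^1*1033^1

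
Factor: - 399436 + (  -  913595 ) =  -  3^1*437677^1 = - 1313031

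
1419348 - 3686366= - 2267018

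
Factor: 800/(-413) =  - 2^5*5^2*7^(  -  1) * 59^(-1)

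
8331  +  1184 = 9515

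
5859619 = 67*87457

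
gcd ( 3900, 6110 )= 130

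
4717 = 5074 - 357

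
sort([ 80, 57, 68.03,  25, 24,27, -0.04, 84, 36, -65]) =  [- 65,-0.04,24, 25, 27,  36, 57,68.03, 80, 84]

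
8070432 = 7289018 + 781414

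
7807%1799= 611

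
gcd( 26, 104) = 26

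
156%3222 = 156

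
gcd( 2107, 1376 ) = 43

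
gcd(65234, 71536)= 2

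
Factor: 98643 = 3^1*131^1*251^1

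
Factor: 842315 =5^1*168463^1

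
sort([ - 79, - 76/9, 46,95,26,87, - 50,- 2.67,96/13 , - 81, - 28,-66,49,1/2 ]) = [ - 81,-79, - 66,-50,-28,-76/9,-2.67,1/2,  96/13,26, 46,49 , 87,95]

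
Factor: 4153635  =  3^2 * 5^1 * 241^1*383^1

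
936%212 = 88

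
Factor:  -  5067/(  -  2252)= 2^ ( - 2 )* 3^2 = 9/4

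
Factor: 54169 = 19^1*2851^1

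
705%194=123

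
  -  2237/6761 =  - 2237/6761 = -0.33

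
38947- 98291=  - 59344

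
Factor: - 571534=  - 2^1 * 285767^1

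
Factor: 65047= 29^1*2243^1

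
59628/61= 59628/61 = 977.51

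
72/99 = 8/11= 0.73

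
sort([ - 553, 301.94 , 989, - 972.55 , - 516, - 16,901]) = [ - 972.55, - 553,-516, - 16,301.94, 901, 989 ] 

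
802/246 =401/123 = 3.26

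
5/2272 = 5/2272=0.00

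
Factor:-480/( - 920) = 2^2*3^1*23^( - 1 ) = 12/23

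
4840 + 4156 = 8996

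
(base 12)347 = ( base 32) f7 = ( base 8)747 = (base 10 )487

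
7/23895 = 7/23895 = 0.00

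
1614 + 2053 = 3667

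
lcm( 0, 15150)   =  0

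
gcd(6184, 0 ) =6184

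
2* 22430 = 44860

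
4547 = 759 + 3788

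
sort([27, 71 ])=[27 , 71] 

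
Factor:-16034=  -  2^1*8017^1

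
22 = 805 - 783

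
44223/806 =54 + 699/806  =  54.87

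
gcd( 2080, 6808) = 8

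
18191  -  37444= - 19253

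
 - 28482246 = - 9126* 3121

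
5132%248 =172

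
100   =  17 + 83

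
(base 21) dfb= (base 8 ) 13653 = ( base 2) 1011110101011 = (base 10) 6059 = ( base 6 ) 44015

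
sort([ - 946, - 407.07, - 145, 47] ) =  [ - 946, - 407.07,- 145  ,  47]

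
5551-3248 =2303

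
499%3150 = 499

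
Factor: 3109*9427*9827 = 288015052061 = 11^1*31^1*317^1*857^1 * 3109^1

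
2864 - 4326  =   - 1462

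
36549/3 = 12183 = 12183.00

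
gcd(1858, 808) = 2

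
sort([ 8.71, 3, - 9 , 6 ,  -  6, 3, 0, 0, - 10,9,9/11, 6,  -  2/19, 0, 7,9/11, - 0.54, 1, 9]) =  [ - 10, - 9, - 6, - 0.54, - 2/19,0,0,  0, 9/11, 9/11,1,3, 3, 6, 6, 7,8.71, 9,  9]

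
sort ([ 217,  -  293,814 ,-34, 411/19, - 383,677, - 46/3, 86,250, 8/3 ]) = [ - 383,  -  293,  -  34, - 46/3,8/3 , 411/19,86,217,250,677,814] 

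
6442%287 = 128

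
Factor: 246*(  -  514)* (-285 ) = 36036540 = 2^2*3^2*5^1*19^1 * 41^1*257^1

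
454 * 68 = 30872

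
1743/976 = 1743/976= 1.79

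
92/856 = 23/214 = 0.11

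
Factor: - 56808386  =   - 2^1*59^1*431^1 * 1117^1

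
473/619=473/619 = 0.76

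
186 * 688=127968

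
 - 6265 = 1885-8150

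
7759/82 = 94 + 51/82=94.62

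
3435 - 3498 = -63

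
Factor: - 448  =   - 2^6*7^1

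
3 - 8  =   - 5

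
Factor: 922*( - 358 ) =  - 330076 = - 2^2*179^1*461^1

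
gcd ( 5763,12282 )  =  3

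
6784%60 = 4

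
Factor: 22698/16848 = 97/72  =  2^( - 3) * 3^( - 2)*97^1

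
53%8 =5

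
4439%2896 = 1543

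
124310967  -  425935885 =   -  301624918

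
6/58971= 2/19657=   0.00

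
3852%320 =12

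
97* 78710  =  7634870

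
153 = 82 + 71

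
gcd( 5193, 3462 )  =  1731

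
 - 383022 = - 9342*41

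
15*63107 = 946605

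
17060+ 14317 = 31377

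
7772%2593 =2586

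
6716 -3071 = 3645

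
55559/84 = 661 + 5/12 = 661.42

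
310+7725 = 8035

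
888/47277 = 296/15759 =0.02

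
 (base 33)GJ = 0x223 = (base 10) 547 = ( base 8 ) 1043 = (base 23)10I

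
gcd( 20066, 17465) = 1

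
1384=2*692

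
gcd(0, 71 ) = 71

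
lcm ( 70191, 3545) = 350955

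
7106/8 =888 + 1/4  =  888.25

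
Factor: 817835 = 5^1*163567^1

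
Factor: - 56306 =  - 2^1*47^1 * 599^1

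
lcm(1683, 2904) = 148104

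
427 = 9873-9446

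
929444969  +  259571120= 1189016089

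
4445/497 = 8 + 67/71= 8.94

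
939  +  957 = 1896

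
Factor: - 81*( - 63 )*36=2^2*3^8 * 7^1= 183708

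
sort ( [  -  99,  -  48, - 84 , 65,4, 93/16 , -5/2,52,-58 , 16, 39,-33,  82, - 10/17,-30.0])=[ - 99,-84, - 58, - 48,  -  33 ,  -  30.0,-5/2, - 10/17, 4, 93/16, 16, 39, 52,65,82]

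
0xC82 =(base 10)3202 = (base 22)6dc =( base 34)2Q6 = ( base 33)2v1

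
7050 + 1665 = 8715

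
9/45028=9/45028 = 0.00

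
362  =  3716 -3354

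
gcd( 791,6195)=7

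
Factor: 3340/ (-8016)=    - 5/12= -2^(- 2)*3^(-1)*5^1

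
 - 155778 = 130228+  -  286006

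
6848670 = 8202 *835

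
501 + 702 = 1203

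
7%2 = 1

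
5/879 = 5/879= 0.01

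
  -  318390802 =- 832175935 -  - 513785133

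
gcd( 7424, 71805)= 1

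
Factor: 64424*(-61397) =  - 2^3*7^3*179^1 *8053^1 = - 3955440328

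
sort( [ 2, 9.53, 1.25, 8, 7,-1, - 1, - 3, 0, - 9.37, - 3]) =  [ - 9.37,-3, - 3,-1,- 1,0, 1.25, 2, 7, 8,9.53 ]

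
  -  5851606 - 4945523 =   -  10797129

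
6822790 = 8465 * 806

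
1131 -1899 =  - 768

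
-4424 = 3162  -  7586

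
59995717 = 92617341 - 32621624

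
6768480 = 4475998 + 2292482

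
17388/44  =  4347/11 = 395.18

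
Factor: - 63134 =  - 2^1*31567^1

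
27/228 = 9/76=0.12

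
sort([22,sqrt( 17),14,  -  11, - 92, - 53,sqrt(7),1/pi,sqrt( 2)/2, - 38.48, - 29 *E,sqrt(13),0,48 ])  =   [ - 92, - 29*E, - 53, - 38.48, - 11, 0,1/pi,sqrt ( 2)/2, sqrt( 7),sqrt (13 ), sqrt( 17 ),14,22,48 ]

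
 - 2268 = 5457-7725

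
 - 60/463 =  - 60/463 = - 0.13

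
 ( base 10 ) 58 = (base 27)24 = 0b111010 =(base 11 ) 53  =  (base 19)31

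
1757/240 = 1757/240=7.32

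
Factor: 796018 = 2^1*31^1 * 37^1 *347^1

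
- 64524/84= - 5377/7 = - 768.14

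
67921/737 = 67921/737 = 92.16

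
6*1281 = 7686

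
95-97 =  - 2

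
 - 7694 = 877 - 8571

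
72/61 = 72/61= 1.18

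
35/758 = 35/758  =  0.05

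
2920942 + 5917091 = 8838033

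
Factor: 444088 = 2^3*55511^1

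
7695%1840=335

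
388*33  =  12804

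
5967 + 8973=14940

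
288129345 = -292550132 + 580679477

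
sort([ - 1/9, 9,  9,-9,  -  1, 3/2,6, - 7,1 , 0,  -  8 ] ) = [ -9, - 8, - 7, - 1,-1/9,0, 1,3/2, 6, 9,  9 ] 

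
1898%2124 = 1898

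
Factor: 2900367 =3^4*61^1*587^1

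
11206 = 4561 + 6645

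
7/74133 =7/74133 = 0.00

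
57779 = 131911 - 74132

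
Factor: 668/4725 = 2^2 *3^( - 3) * 5^ ( - 2)*7^( - 1)*167^1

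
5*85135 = 425675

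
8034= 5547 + 2487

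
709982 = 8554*83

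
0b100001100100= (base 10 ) 2148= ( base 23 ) 419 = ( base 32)234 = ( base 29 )2G2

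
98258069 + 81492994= 179751063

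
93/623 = 93/623 = 0.15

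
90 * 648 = 58320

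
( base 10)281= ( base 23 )c5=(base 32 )8p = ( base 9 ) 342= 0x119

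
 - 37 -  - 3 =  - 34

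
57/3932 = 57/3932 = 0.01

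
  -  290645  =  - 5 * 58129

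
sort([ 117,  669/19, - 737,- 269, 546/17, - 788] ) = [ - 788, - 737, - 269,546/17, 669/19,117 ] 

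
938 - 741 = 197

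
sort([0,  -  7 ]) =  [ - 7,0 ]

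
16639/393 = 42+133/393 = 42.34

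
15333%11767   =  3566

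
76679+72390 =149069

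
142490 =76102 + 66388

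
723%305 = 113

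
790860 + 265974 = 1056834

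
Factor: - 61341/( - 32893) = 3^1 *23^1*37^ ( - 1 ) = 69/37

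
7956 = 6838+1118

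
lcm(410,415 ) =34030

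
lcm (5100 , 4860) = 413100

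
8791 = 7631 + 1160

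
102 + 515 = 617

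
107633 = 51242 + 56391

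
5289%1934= 1421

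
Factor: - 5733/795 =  - 1911/265 = - 3^1 * 5^( - 1 )*7^2*13^1*53^(-1) 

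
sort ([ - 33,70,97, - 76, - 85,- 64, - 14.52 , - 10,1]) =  [ - 85, -76,-64, - 33,  -  14.52, -10, 1,70,97]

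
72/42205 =72/42205= 0.00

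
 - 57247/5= -11450  +  3/5 = - 11449.40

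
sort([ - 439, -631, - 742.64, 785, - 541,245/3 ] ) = [ - 742.64, -631 , - 541, - 439,245/3,785 ] 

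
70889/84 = 10127/12= 843.92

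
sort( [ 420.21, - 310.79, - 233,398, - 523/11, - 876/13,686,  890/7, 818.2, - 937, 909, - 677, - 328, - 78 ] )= [ - 937, - 677, - 328, - 310.79,-233, - 78, - 876/13,-523/11, 890/7,  398,  420.21,686, 818.2, 909]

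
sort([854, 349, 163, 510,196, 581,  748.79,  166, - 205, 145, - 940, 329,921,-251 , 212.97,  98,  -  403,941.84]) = [ - 940,  -  403  , - 251 ,-205,98, 145, 163, 166,196, 212.97,329, 349,510,581, 748.79, 854,921,941.84]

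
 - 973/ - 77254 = 973/77254 = 0.01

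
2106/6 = 351=351.00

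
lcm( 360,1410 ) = 16920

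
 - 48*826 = - 39648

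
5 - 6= - 1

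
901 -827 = 74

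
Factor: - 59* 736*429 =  - 2^5*3^1*11^1*13^1*23^1 *59^1 = -18628896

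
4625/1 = 4625= 4625.00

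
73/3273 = 73/3273= 0.02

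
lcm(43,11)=473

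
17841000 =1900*9390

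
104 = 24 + 80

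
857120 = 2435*352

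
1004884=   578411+426473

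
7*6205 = 43435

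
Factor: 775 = 5^2*31^1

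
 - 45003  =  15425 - 60428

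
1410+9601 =11011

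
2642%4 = 2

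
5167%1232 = 239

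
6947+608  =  7555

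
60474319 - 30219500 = 30254819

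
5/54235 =1/10847  =  0.00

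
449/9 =449/9 = 49.89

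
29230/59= 495 + 25/59  =  495.42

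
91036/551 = 165 + 121/551 = 165.22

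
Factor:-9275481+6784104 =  - 2491377 = - 3^1*7^1*31^1*43^1*89^1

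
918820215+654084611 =1572904826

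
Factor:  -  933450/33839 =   -  2^1*3^1*5^2*7^2*13^(  -  1)* 19^( - 1)*127^1*137^(-1) 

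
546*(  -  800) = - 436800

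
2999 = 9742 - 6743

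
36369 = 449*81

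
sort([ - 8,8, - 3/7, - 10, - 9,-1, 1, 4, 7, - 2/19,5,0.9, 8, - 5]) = [ - 10, - 9, - 8, - 5, - 1,-3/7, - 2/19,0.9  ,  1, 4,5,7, 8,  8] 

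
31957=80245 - 48288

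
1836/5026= 918/2513  =  0.37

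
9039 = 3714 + 5325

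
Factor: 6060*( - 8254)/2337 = - 2^3 *5^1*19^( - 1)*41^ ( - 1) * 101^1*4127^1 = - 16673080/779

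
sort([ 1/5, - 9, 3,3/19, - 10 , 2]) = [ - 10, - 9 , 3/19, 1/5, 2,3]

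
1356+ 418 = 1774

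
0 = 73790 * 0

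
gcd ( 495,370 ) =5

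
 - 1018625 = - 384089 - 634536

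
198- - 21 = 219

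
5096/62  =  82 + 6/31 = 82.19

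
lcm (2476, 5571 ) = 22284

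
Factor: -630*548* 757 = -2^3*3^2*5^1 * 7^1*137^1*757^1 = -  261346680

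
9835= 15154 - 5319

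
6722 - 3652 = 3070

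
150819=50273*3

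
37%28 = 9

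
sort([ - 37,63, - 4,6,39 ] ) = [ - 37, - 4, 6, 39, 63]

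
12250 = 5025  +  7225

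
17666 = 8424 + 9242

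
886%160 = 86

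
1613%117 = 92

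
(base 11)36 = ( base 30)19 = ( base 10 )39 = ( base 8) 47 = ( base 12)33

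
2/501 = 2/501 = 0.00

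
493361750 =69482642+423879108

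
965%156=29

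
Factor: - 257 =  - 257^1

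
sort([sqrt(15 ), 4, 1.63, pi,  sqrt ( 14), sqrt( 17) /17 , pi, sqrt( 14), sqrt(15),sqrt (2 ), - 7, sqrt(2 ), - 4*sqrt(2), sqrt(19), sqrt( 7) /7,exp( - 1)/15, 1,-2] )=[ - 7, - 4*sqrt( 2 ), - 2,exp( - 1) /15  ,  sqrt (17)/17, sqrt(7)/7,1, sqrt(2), sqrt( 2), 1.63, pi,pi, sqrt( 14), sqrt( 14), sqrt( 15 ),  sqrt( 15 ), 4,sqrt( 19)]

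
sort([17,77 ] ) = [17, 77] 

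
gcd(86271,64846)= 1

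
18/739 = 18/739  =  0.02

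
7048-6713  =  335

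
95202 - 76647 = 18555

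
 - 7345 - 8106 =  - 15451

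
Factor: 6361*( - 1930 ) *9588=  -117709287240 = - 2^3 *3^1*5^1*17^1*47^1*193^1*6361^1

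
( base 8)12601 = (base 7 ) 22023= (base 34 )4pv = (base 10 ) 5505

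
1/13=1/13= 0.08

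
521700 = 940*555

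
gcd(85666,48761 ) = 1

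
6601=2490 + 4111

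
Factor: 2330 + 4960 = 7290 =2^1*3^6*5^1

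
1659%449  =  312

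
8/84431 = 8/84431 = 0.00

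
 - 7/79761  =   -7/79761 = - 0.00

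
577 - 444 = 133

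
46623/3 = 15541=15541.00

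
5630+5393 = 11023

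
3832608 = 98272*39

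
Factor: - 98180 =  - 2^2*5^1*4909^1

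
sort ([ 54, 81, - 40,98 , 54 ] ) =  [ - 40, 54, 54,81,98 ] 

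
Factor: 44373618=2^1*3^2*2465201^1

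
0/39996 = 0 = 0.00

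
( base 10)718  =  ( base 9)877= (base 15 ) 32d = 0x2ce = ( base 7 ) 2044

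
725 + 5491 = 6216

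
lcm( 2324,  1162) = 2324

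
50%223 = 50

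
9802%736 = 234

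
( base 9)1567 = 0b10010101011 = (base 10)1195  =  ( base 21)2ej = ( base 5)14240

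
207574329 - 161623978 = 45950351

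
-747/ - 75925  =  747/75925 = 0.01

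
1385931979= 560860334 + 825071645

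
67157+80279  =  147436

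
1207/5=1207/5 = 241.40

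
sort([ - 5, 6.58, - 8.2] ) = [ - 8.2, - 5, 6.58 ] 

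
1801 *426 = 767226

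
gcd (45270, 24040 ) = 10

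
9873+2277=12150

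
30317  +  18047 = 48364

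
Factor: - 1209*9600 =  - 2^7*3^2*5^2*  13^1*31^1 =- 11606400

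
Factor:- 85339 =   -  61^1*1399^1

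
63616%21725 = 20166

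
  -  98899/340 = -291 + 41/340 = - 290.88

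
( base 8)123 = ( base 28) 2r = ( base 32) 2j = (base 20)43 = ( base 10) 83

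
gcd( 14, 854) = 14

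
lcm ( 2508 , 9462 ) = 208164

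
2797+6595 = 9392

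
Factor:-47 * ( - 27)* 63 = 3^5*7^1 * 47^1 = 79947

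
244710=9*27190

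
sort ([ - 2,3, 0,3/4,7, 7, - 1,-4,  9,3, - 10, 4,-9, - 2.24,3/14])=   [ - 10,  -  9, - 4, - 2.24, - 2,-1, 0,  3/14,3/4, 3,3,  4,7,  7,9] 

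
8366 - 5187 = 3179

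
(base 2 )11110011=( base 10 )243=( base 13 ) 159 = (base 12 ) 183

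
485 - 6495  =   - 6010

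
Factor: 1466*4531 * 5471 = 36340822066 = 2^1 * 23^1*197^1 * 733^1 * 5471^1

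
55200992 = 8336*6622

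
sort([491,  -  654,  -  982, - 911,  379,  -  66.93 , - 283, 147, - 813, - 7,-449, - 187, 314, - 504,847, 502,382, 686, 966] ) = [-982, - 911,-813, - 654, - 504, - 449, -283, - 187,-66.93, - 7, 147, 314, 379, 382,491,502, 686,  847, 966 ] 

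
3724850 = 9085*410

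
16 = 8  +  8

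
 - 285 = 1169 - 1454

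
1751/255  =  6 + 13/15= 6.87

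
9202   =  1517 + 7685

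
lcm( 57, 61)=3477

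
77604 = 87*892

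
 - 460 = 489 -949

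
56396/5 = 11279 + 1/5 = 11279.20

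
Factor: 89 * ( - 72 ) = -2^3 * 3^2*89^1 = - 6408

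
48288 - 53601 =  - 5313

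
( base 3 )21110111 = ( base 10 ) 5440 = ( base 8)12500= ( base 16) 1540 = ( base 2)1010101000000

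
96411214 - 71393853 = 25017361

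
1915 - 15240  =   - 13325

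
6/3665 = 6/3665= 0.00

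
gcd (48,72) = 24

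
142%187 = 142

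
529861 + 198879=728740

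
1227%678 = 549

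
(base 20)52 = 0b1100110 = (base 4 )1212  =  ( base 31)39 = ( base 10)102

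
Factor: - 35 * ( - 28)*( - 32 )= - 2^7*5^1*7^2= -31360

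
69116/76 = 909 + 8/19= 909.42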